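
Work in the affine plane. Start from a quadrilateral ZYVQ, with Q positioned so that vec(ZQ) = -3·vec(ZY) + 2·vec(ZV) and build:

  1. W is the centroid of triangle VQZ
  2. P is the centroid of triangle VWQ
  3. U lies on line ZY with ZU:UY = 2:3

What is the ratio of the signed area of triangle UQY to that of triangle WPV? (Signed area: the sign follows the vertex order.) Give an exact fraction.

Work in coordinates with Z = (0, 0), Y = (1, 0), V = (0, 1), Q = (-3, 2).
1. W is the centroid of triangle VQZ ⇒ W = (-1, 1)
2. P is the centroid of triangle VWQ ⇒ P = (-4/3, 4/3)
3. U lies on line ZY with ZU:UY = 2:3 ⇒ U = (2/5, 0)
2·[UQY] = -6/5, 2·[WPV] = -1/3
[UQY]:[WPV] = -6/5:-1/3 = 18/5

[UQY]:[WPV] = 18/5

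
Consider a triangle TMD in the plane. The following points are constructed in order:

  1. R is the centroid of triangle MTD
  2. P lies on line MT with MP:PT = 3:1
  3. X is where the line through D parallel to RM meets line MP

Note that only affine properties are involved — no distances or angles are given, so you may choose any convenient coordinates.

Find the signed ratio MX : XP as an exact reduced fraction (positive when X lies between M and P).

MX:XP = -4/7

Work in coordinates with T = (0, 0), M = (1, 0), D = (0, 1).
1. R is the centroid of triangle MTD ⇒ R = (1/3, 1/3)
2. P lies on line MT with MP:PT = 3:1 ⇒ P = (1/4, 0)
3. X is where the line through D parallel to RM meets line MP ⇒ X = (2, 0)
X = M + t·(P−M) with t = -4/3, so MX:XP = t:(1−t) = -4/3:7/3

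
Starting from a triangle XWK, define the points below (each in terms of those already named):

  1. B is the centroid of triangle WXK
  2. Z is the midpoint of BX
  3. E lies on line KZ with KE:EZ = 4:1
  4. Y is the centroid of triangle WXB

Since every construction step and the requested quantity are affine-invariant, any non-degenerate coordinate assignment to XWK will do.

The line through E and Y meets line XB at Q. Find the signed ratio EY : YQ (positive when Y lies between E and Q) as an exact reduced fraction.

Assign X = (0, 0), W = (1, 0), K = (0, 1) — the answer is frame-independent, so this choice is without loss of generality.
1. B is the centroid of triangle WXK ⇒ B = (1/3, 1/3)
2. Z is the midpoint of BX ⇒ Z = (1/6, 1/6)
3. E lies on line KZ with KE:EZ = 4:1 ⇒ E = (2/15, 1/3)
4. Y is the centroid of triangle WXB ⇒ Y = (4/9, 1/9)
line EY meets XB at Q = (1/4, 1/4)
Y = E + t·(Q−E) with t = 8/3, so EY:YQ = 8/3:-5/3

EY:YQ = -8/5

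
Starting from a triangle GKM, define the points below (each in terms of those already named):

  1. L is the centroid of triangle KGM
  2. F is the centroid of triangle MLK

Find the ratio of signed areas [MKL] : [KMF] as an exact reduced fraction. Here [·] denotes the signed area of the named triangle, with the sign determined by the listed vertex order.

[MKL]:[KMF] = -3

Assign G = (0, 0), K = (1, 0), M = (0, 1) — the answer is frame-independent, so this choice is without loss of generality.
1. L is the centroid of triangle KGM ⇒ L = (1/3, 1/3)
2. F is the centroid of triangle MLK ⇒ F = (4/9, 4/9)
2·[MKL] = -1/3, 2·[KMF] = 1/9
[MKL]:[KMF] = -1/3:1/9 = -3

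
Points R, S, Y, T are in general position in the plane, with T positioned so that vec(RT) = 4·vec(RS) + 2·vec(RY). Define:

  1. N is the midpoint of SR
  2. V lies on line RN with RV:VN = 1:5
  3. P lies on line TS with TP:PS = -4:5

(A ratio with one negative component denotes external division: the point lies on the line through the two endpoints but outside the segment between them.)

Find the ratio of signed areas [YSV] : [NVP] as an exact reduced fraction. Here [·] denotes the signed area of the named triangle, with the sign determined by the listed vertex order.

[YSV]:[NVP] = 11/50

Assign R = (0, 0), S = (1, 0), Y = (0, 1), T = (4, 2) — the answer is frame-independent, so this choice is without loss of generality.
1. N is the midpoint of SR ⇒ N = (1/2, 0)
2. V lies on line RN with RV:VN = 1:5 ⇒ V = (1/12, 0)
3. P lies on line TS with TP:PS = -4:5 ⇒ P = (16, 10)
2·[YSV] = -11/12, 2·[NVP] = -25/6
[YSV]:[NVP] = -11/12:-25/6 = 11/50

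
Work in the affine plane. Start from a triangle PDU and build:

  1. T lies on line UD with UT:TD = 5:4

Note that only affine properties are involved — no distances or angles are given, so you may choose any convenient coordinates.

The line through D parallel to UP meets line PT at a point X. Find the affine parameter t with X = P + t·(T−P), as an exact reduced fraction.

t = 9/5

Assign P = (0, 0), D = (1, 0), U = (0, 1) — the answer is frame-independent, so this choice is without loss of generality.
1. T lies on line UD with UT:TD = 5:4 ⇒ T = (5/9, 4/9)
through D parallel to UP: direction (0, -1); meets PT at X = (1, 4/5)
X = P + t·(T−P) with t = 9/5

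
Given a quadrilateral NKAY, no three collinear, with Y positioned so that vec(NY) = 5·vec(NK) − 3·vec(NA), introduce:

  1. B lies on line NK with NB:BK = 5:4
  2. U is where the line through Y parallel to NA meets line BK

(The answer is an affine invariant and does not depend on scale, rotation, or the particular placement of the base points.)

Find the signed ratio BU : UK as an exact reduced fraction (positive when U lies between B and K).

Set N = (0, 0), K = (1, 0), A = (0, 1), Y = (5, -3); any affine frame gives the same invariant.
1. B lies on line NK with NB:BK = 5:4 ⇒ B = (5/9, 0)
2. U is where the line through Y parallel to NA meets line BK ⇒ U = (5, 0)
U = B + t·(K−B) with t = 10, so BU:UK = t:(1−t) = 10:-9

BU:UK = -10/9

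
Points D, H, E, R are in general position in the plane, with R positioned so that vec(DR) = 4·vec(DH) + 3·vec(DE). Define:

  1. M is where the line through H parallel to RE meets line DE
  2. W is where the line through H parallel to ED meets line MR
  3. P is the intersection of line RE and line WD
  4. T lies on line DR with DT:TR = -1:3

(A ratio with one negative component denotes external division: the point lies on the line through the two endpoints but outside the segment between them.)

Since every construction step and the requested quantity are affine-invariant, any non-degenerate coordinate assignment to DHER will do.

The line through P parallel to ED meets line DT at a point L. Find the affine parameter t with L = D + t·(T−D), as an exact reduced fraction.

t = 4

Work in coordinates with D = (0, 0), H = (1, 0), E = (0, 1), R = (4, 3).
1. M is where the line through H parallel to RE meets line DE ⇒ M = (0, -1/2)
2. W is where the line through H parallel to ED meets line MR ⇒ W = (1, 3/8)
3. P is the intersection of line RE and line WD ⇒ P = (-8, -3)
4. T lies on line DR with DT:TR = -1:3 ⇒ T = (-2, -3/2)
through P parallel to ED: direction (0, -1); meets DT at L = (-8, -6)
L = D + t·(T−D) with t = 4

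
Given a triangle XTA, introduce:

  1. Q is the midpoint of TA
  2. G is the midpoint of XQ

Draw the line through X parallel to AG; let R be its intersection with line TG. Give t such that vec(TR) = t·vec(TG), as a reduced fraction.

Assign X = (0, 0), T = (1, 0), A = (0, 1) — the answer is frame-independent, so this choice is without loss of generality.
1. Q is the midpoint of TA ⇒ Q = (1/2, 1/2)
2. G is the midpoint of XQ ⇒ G = (1/4, 1/4)
through X parallel to AG: direction (1/4, -3/4); meets TG at R = (-1/8, 3/8)
R = T + t·(G−T) with t = 3/2

t = 3/2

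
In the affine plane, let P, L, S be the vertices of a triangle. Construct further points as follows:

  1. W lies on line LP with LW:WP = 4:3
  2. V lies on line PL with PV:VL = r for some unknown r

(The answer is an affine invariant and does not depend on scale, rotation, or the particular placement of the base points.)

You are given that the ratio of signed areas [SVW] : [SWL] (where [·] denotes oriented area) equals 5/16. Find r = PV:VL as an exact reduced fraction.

r = 1/3

Assign P = (0, 0), L = (1, 0), S = (0, 1) — the answer is frame-independent, so this choice is without loss of generality.
1. W lies on line LP with LW:WP = 4:3 ⇒ W = (3/7, 0)
2. With PV:VL = r, write λ = r/(r+1) so V = P + λ·(L−P); V is affine-linear in λ
Every point depending on V is an affine combination of V and λ-independent points, so each such coordinate is linear in λ; the λ² term in each signed area is a multiple of (L−P)×(L−P) = 0, so 2·[SVW] and 2·[SWL] are each linear in λ. Evaluating at λ=0 and λ=1:
  2·[SVW] = −λ + 3/7,   2·[SWL] = 4/7
So [SVW]:[SWL] = (−λ + 3/7) / (4/7). Setting this equal to 5/16:
  −λ + 3/7 = 5/16·(4/7)  ⇒  λ = 1/4
Then r = λ/(1−λ) = (1/4)/(3/4) = 1/3. Check: with r = 1/3, V = (1/4, 0) and [SVW]:[SWL] = 5/16 as required.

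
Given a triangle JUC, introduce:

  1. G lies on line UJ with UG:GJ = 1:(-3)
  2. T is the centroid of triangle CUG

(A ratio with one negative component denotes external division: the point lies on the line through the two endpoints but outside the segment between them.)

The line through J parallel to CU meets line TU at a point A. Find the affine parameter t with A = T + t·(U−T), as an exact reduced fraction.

Assign J = (0, 0), U = (1, 0), C = (0, 1) — the answer is frame-independent, so this choice is without loss of generality.
1. G lies on line UJ with UG:GJ = 1:(-3) ⇒ G = (3/2, 0)
2. T is the centroid of triangle CUG ⇒ T = (5/6, 1/3)
through J parallel to CU: direction (1, -1); meets TU at A = (2, -2)
A = T + t·(U−T) with t = 7

t = 7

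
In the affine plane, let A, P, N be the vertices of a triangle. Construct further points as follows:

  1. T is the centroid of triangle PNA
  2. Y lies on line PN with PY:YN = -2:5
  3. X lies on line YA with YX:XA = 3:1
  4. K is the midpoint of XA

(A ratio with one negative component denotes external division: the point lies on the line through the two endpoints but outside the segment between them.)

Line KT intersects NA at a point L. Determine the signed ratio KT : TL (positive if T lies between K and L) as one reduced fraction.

Work in coordinates with A = (0, 0), P = (1, 0), N = (0, 1).
1. T is the centroid of triangle PNA ⇒ T = (1/3, 1/3)
2. Y lies on line PN with PY:YN = -2:5 ⇒ Y = (5/3, -2/3)
3. X lies on line YA with YX:XA = 3:1 ⇒ X = (5/12, -1/6)
4. K is the midpoint of XA ⇒ K = (5/24, -1/12)
line KT meets NA at L = (0, -7/9)
T = K + t·(L−K) with t = -3/5, so KT:TL = -3/5:8/5

KT:TL = -3/8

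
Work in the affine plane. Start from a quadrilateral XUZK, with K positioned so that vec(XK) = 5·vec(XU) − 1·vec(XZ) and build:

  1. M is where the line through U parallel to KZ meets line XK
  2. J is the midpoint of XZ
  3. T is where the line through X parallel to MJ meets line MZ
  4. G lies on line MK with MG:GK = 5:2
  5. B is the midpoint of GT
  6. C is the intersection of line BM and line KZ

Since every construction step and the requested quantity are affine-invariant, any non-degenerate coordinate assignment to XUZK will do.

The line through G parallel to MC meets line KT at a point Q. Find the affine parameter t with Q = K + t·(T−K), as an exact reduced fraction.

Choose coordinates X = (0, 0), U = (1, 0), Z = (0, 1), K = (5, -1).
1. M is where the line through U parallel to KZ meets line XK ⇒ M = (2, -2/5)
2. J is the midpoint of XZ ⇒ J = (0, 1/2)
3. T is where the line through X parallel to MJ meets line MZ ⇒ T = (4, -9/5)
4. G lies on line MK with MG:GK = 5:2 ⇒ G = (29/7, -29/35)
5. B is the midpoint of GT ⇒ B = (57/14, -46/35)
6. C is the intersection of line BM and line KZ ⇒ C = (-25/2, 6)
through G parallel to MC: direction (-29/2, 32/5); meets KT at Q = (29/6, -17/15)
Q = K + t·(T−K) with t = 1/6

t = 1/6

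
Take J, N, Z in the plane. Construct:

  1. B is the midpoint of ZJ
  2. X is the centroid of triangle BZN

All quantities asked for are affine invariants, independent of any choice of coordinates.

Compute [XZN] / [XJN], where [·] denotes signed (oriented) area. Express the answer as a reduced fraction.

Choose coordinates J = (0, 0), N = (1, 0), Z = (0, 1).
1. B is the midpoint of ZJ ⇒ B = (0, 1/2)
2. X is the centroid of triangle BZN ⇒ X = (1/3, 1/2)
2·[XZN] = -1/6, 2·[XJN] = 1/2
[XZN]:[XJN] = -1/6:1/2 = -1/3

[XZN]:[XJN] = -1/3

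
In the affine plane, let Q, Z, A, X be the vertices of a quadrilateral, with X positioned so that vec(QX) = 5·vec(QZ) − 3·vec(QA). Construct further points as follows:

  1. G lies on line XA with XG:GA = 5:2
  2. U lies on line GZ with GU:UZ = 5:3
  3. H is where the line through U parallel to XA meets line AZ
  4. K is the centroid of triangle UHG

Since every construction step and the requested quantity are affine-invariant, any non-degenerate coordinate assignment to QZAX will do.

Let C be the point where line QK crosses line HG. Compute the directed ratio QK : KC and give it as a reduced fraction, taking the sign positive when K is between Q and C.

Choose coordinates Q = (0, 0), Z = (1, 0), A = (0, 1), X = (5, -3).
1. G lies on line XA with XG:GA = 5:2 ⇒ G = (10/7, -1/7)
2. U lies on line GZ with GU:UZ = 5:3 ⇒ U = (65/56, -3/56)
3. H is where the line through U parallel to XA meets line AZ ⇒ H = (5/8, 3/8)
4. K is the centroid of triangle UHG ⇒ K = (15/14, 5/84)
line QK meets HG at C = (10/9, 5/81)
K = Q + t·(C−Q) with t = 27/28, so QK:KC = 27/28:1/28

QK:KC = 27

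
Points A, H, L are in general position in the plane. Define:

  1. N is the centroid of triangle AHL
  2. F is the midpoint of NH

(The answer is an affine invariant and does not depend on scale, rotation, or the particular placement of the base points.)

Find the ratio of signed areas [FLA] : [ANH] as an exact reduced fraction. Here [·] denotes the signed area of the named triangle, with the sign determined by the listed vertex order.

Assign A = (0, 0), H = (1, 0), L = (0, 1) — the answer is frame-independent, so this choice is without loss of generality.
1. N is the centroid of triangle AHL ⇒ N = (1/3, 1/3)
2. F is the midpoint of NH ⇒ F = (2/3, 1/6)
2·[FLA] = 2/3, 2·[ANH] = -1/3
[FLA]:[ANH] = 2/3:-1/3 = -2

[FLA]:[ANH] = -2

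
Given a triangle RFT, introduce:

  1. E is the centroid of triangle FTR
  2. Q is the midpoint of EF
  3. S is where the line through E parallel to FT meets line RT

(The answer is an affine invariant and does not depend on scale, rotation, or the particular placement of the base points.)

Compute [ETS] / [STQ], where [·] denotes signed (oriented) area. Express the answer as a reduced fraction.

[ETS]:[STQ] = -1/2

Set R = (0, 0), F = (1, 0), T = (0, 1); any affine frame gives the same invariant.
1. E is the centroid of triangle FTR ⇒ E = (1/3, 1/3)
2. Q is the midpoint of EF ⇒ Q = (2/3, 1/6)
3. S is where the line through E parallel to FT meets line RT ⇒ S = (0, 2/3)
2·[ETS] = 1/9, 2·[STQ] = -2/9
[ETS]:[STQ] = 1/9:-2/9 = -1/2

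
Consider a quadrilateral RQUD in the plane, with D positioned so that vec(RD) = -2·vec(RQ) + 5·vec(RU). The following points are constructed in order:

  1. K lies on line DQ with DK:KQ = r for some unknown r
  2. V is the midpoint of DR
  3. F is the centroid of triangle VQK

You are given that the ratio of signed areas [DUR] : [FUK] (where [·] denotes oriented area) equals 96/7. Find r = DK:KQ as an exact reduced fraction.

Set R = (0, 0), Q = (1, 0), U = (0, 1), D = (-2, 5); any affine frame gives the same invariant.
1. With DK:KQ = r, write λ = r/(r+1) so K = D + λ·(Q−D); K is affine-linear in λ
2. V is the midpoint of DR ⇒ V = (-1, 5/2)
3. F is the centroid of triangle VQK ⇒ F is an affine combination of earlier points and hence also affine-linear in λ
Every point depending on K is an affine combination of K and λ-independent points, so each such coordinate is linear in λ; the λ² term in each signed area is a multiple of (Q−D)×(Q−D) = 0, so 2·[DUR] and 2·[FUK] are each linear in λ. Evaluating at λ=0 and λ=1:
  2·[DUR] = -2,   2·[FUK] = 1/2·λ − 1/3
So [DUR]:[FUK] = (-2) / (1/2·λ − 1/3). Setting this equal to 96/7:
  -2 = 96/7·(1/2·λ − 1/3)  ⇒  λ = 3/8
Then r = λ/(1−λ) = (3/8)/(5/8) = 3/5. Check: with r = 3/5, K = (-7/8, 25/8) and [DUR]:[FUK] = 96/7 as required.

r = 3/5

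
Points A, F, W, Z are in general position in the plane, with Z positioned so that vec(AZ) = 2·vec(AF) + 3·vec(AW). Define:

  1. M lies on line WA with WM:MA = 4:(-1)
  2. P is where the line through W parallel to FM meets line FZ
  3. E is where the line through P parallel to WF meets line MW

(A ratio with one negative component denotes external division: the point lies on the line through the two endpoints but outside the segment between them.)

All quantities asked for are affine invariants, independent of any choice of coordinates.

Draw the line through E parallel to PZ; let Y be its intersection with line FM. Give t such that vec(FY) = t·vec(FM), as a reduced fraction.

t = 9/4

Set A = (0, 0), F = (1, 0), W = (0, 1), Z = (2, 3); any affine frame gives the same invariant.
1. M lies on line WA with WM:MA = 4:(-1) ⇒ M = (0, -1/3)
2. P is where the line through W parallel to FM meets line FZ ⇒ P = (3/2, 3/2)
3. E is where the line through P parallel to WF meets line MW ⇒ E = (0, 3)
through E parallel to PZ: direction (1/2, 3/2); meets FM at Y = (-5/4, -3/4)
Y = F + t·(M−F) with t = 9/4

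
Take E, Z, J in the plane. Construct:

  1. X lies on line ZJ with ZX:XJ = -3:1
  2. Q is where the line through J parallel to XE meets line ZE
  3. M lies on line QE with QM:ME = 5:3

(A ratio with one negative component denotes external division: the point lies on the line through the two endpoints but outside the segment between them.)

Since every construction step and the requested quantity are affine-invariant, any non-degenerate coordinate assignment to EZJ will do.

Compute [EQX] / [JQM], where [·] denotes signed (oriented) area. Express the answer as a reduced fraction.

Choose coordinates E = (0, 0), Z = (1, 0), J = (0, 1).
1. X lies on line ZJ with ZX:XJ = -3:1 ⇒ X = (-1/2, 3/2)
2. Q is where the line through J parallel to XE meets line ZE ⇒ Q = (1/3, 0)
3. M lies on line QE with QM:ME = 5:3 ⇒ M = (1/8, 0)
2·[EQX] = 1/2, 2·[JQM] = -5/24
[EQX]:[JQM] = 1/2:-5/24 = -12/5

[EQX]:[JQM] = -12/5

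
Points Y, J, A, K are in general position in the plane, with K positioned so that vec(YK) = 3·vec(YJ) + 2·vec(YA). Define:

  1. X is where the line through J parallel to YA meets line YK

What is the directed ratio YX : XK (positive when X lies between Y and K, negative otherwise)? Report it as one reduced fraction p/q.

YX:XK = 1/2

Work in coordinates with Y = (0, 0), J = (1, 0), A = (0, 1), K = (3, 2).
1. X is where the line through J parallel to YA meets line YK ⇒ X = (1, 2/3)
X = Y + t·(K−Y) with t = 1/3, so YX:XK = t:(1−t) = 1/3:2/3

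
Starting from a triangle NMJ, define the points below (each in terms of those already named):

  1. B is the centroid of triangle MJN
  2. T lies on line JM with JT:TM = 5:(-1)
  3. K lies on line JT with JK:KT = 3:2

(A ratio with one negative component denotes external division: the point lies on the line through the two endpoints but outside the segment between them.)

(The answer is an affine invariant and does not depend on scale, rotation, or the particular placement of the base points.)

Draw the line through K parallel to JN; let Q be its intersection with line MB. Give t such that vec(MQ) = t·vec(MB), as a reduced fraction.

Work in coordinates with N = (0, 0), M = (1, 0), J = (0, 1).
1. B is the centroid of triangle MJN ⇒ B = (1/3, 1/3)
2. T lies on line JM with JT:TM = 5:(-1) ⇒ T = (5/4, -1/4)
3. K lies on line JT with JK:KT = 3:2 ⇒ K = (3/4, 1/4)
through K parallel to JN: direction (0, -1); meets MB at Q = (3/4, 1/8)
Q = M + t·(B−M) with t = 3/8

t = 3/8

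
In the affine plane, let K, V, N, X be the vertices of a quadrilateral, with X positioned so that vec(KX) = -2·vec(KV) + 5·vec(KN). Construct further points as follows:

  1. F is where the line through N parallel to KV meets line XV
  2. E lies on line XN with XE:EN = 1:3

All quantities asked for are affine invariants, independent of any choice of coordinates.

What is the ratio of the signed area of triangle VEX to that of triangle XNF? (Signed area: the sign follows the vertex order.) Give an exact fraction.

[VEX]:[XNF] = -5/16

Set K = (0, 0), V = (1, 0), N = (0, 1), X = (-2, 5); any affine frame gives the same invariant.
1. F is where the line through N parallel to KV meets line XV ⇒ F = (2/5, 1)
2. E lies on line XN with XE:EN = 1:3 ⇒ E = (-3/2, 4)
2·[VEX] = -1/2, 2·[XNF] = 8/5
[VEX]:[XNF] = -1/2:8/5 = -5/16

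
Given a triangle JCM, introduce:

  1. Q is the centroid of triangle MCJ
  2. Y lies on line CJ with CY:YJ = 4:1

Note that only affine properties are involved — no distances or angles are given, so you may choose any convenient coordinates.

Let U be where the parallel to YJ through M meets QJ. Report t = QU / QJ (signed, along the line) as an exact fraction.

Work in coordinates with J = (0, 0), C = (1, 0), M = (0, 1).
1. Q is the centroid of triangle MCJ ⇒ Q = (1/3, 1/3)
2. Y lies on line CJ with CY:YJ = 4:1 ⇒ Y = (1/5, 0)
through M parallel to YJ: direction (-1/5, 0); meets QJ at U = (1, 1)
U = Q + t·(J−Q) with t = -2

t = -2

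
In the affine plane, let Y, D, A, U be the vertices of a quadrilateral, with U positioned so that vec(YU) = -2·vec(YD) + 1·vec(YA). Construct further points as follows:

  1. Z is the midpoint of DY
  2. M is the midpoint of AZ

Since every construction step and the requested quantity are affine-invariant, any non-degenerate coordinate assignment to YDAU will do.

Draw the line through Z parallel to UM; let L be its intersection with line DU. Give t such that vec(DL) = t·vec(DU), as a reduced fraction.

t = -1/3

Set Y = (0, 0), D = (1, 0), A = (0, 1), U = (-2, 1); any affine frame gives the same invariant.
1. Z is the midpoint of DY ⇒ Z = (1/2, 0)
2. M is the midpoint of AZ ⇒ M = (1/4, 1/2)
through Z parallel to UM: direction (9/4, -1/2); meets DU at L = (2, -1/3)
L = D + t·(U−D) with t = -1/3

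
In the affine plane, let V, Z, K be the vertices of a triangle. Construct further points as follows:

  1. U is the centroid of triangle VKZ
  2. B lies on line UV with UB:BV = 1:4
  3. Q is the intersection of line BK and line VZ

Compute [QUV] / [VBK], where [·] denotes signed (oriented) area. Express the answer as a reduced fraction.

[QUV]:[VBK] = 5/11

Assign V = (0, 0), Z = (1, 0), K = (0, 1) — the answer is frame-independent, so this choice is without loss of generality.
1. U is the centroid of triangle VKZ ⇒ U = (1/3, 1/3)
2. B lies on line UV with UB:BV = 1:4 ⇒ B = (4/15, 4/15)
3. Q is the intersection of line BK and line VZ ⇒ Q = (4/11, 0)
2·[QUV] = 4/33, 2·[VBK] = 4/15
[QUV]:[VBK] = 4/33:4/15 = 5/11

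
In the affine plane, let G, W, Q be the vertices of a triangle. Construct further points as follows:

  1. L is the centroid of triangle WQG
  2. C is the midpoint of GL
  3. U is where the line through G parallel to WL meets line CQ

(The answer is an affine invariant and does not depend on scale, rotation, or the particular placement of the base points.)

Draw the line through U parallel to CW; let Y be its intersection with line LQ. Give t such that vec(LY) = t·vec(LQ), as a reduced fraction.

Assign G = (0, 0), W = (1, 0), Q = (0, 1) — the answer is frame-independent, so this choice is without loss of generality.
1. L is the centroid of triangle WQG ⇒ L = (1/3, 1/3)
2. C is the midpoint of GL ⇒ C = (1/6, 1/6)
3. U is where the line through G parallel to WL meets line CQ ⇒ U = (2/9, -1/9)
through U parallel to CW: direction (5/6, -1/6); meets LQ at Y = (16/27, -5/27)
Y = L + t·(Q−L) with t = -7/9

t = -7/9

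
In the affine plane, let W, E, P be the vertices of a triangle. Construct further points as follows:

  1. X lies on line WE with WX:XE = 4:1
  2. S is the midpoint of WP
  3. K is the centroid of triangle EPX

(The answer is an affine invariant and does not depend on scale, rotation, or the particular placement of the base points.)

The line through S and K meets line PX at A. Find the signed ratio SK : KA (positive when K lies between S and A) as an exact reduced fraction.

Assign W = (0, 0), E = (1, 0), P = (0, 1) — the answer is frame-independent, so this choice is without loss of generality.
1. X lies on line WE with WX:XE = 4:1 ⇒ X = (4/5, 0)
2. S is the midpoint of WP ⇒ S = (0, 1/2)
3. K is the centroid of triangle EPX ⇒ K = (3/5, 1/3)
line SK meets PX at A = (18/35, 5/14)
K = S + t·(A−S) with t = 7/6, so SK:KA = 7/6:-1/6

SK:KA = -7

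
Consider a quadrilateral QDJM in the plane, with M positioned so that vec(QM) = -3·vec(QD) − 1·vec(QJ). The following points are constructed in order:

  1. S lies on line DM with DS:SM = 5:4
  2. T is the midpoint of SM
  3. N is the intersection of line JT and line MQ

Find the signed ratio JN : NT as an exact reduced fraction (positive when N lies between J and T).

JN:NT = 27/2

Assign Q = (0, 0), D = (1, 0), J = (0, 1), M = (-3, -1) — the answer is frame-independent, so this choice is without loss of generality.
1. S lies on line DM with DS:SM = 5:4 ⇒ S = (-11/9, -5/9)
2. T is the midpoint of SM ⇒ T = (-19/9, -7/9)
3. N is the intersection of line JT and line MQ ⇒ N = (-57/29, -19/29)
N = J + t·(T−J) with t = 27/29, so JN:NT = t:(1−t) = 27/29:2/29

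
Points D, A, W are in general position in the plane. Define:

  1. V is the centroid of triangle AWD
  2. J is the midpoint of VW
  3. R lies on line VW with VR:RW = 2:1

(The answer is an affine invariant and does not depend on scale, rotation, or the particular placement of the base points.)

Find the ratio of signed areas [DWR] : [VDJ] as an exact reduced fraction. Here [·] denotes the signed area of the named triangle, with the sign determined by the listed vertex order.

Work in coordinates with D = (0, 0), A = (1, 0), W = (0, 1).
1. V is the centroid of triangle AWD ⇒ V = (1/3, 1/3)
2. J is the midpoint of VW ⇒ J = (1/6, 2/3)
3. R lies on line VW with VR:RW = 2:1 ⇒ R = (1/9, 7/9)
2·[DWR] = -1/9, 2·[VDJ] = -1/6
[DWR]:[VDJ] = -1/9:-1/6 = 2/3

[DWR]:[VDJ] = 2/3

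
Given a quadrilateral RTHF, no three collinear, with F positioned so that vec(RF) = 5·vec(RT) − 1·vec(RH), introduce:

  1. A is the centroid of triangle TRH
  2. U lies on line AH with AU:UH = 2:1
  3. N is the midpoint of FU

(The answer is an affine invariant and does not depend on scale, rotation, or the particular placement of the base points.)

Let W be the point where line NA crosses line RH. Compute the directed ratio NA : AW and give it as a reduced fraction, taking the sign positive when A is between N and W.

NA:AW = 20/3

Choose coordinates R = (0, 0), T = (1, 0), H = (0, 1), F = (5, -1).
1. A is the centroid of triangle TRH ⇒ A = (1/3, 1/3)
2. U lies on line AH with AU:UH = 2:1 ⇒ U = (1/9, 7/9)
3. N is the midpoint of FU ⇒ N = (23/9, -1/9)
line NA meets RH at W = (0, 2/5)
A = N + t·(W−N) with t = 20/23, so NA:AW = 20/23:3/23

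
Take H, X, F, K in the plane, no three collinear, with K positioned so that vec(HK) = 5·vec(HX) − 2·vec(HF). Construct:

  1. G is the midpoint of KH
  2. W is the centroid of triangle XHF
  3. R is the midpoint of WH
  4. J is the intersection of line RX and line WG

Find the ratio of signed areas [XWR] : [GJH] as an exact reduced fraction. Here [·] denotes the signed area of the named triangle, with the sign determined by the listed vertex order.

Choose coordinates H = (0, 0), X = (1, 0), F = (0, 1), K = (5, -2).
1. G is the midpoint of KH ⇒ G = (5/2, -1)
2. W is the centroid of triangle XHF ⇒ W = (1/3, 1/3)
3. R is the midpoint of WH ⇒ R = (1/6, 1/6)
4. J is the intersection of line RX and line WG ⇒ J = (22/27, 1/27)
2·[XWR] = 1/6, 2·[GJH] = 49/54
[XWR]:[GJH] = 1/6:49/54 = 9/49

[XWR]:[GJH] = 9/49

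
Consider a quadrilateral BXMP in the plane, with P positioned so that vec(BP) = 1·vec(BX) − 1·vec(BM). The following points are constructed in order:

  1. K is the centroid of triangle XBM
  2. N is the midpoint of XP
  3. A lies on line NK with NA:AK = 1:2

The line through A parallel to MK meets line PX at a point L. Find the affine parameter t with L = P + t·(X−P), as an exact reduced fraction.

Choose coordinates B = (0, 0), X = (1, 0), M = (0, 1), P = (1, -1).
1. K is the centroid of triangle XBM ⇒ K = (1/3, 1/3)
2. N is the midpoint of XP ⇒ N = (1, -1/2)
3. A lies on line NK with NA:AK = 1:2 ⇒ A = (7/9, -2/9)
through A parallel to MK: direction (1/3, -2/3); meets PX at L = (1, -2/3)
L = P + t·(X−P) with t = 1/3

t = 1/3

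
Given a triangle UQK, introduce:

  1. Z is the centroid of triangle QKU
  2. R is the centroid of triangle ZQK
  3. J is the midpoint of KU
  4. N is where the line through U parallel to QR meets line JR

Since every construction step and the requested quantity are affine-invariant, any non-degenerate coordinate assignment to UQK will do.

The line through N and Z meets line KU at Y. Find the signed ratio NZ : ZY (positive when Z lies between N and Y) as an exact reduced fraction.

NZ:ZY = -29/9

Choose coordinates U = (0, 0), Q = (1, 0), K = (0, 1).
1. Z is the centroid of triangle QKU ⇒ Z = (1/3, 1/3)
2. R is the centroid of triangle ZQK ⇒ R = (4/9, 4/9)
3. J is the midpoint of KU ⇒ J = (0, 1/2)
4. N is where the line through U parallel to QR meets line JR ⇒ N = (-20/27, 16/27)
line NZ meets KU at Y = (0, 12/29)
Z = N + t·(Y−N) with t = 29/20, so NZ:ZY = 29/20:-9/20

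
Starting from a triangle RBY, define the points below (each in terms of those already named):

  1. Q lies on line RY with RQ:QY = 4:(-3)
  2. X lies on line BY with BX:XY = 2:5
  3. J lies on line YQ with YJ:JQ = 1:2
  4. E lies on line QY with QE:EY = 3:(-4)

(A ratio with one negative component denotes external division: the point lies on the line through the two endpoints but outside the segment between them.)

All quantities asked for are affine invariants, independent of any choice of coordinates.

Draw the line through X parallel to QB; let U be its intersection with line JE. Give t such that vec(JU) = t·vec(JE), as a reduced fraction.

Choose coordinates R = (0, 0), B = (1, 0), Y = (0, 1).
1. Q lies on line RY with RQ:QY = 4:(-3) ⇒ Q = (0, 4)
2. X lies on line BY with BX:XY = 2:5 ⇒ X = (5/7, 2/7)
3. J lies on line YQ with YJ:JQ = 1:2 ⇒ J = (0, 2)
4. E lies on line QY with QE:EY = 3:(-4) ⇒ E = (0, 13)
through X parallel to QB: direction (1, -4); meets JE at U = (0, 22/7)
U = J + t·(E−J) with t = 8/77

t = 8/77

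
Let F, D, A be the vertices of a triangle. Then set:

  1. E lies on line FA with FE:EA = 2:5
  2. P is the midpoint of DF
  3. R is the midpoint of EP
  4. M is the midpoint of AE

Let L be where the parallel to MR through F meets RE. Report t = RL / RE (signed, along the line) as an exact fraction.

Set F = (0, 0), D = (1, 0), A = (0, 1); any affine frame gives the same invariant.
1. E lies on line FA with FE:EA = 2:5 ⇒ E = (0, 2/7)
2. P is the midpoint of DF ⇒ P = (1/2, 0)
3. R is the midpoint of EP ⇒ R = (1/4, 1/7)
4. M is the midpoint of AE ⇒ M = (0, 9/14)
through F parallel to MR: direction (1/4, -1/2); meets RE at L = (-1/5, 2/5)
L = R + t·(E−R) with t = 9/5

t = 9/5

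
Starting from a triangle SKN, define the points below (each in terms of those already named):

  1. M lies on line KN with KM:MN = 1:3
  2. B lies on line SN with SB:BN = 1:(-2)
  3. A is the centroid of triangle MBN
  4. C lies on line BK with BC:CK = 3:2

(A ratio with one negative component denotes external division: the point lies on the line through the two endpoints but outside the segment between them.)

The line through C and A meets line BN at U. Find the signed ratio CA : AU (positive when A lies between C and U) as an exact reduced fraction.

CA:AU = 7/5

Assign S = (0, 0), K = (1, 0), N = (0, 1) — the answer is frame-independent, so this choice is without loss of generality.
1. M lies on line KN with KM:MN = 1:3 ⇒ M = (3/4, 1/4)
2. B lies on line SN with SB:BN = 1:(-2) ⇒ B = (0, -1)
3. A is the centroid of triangle MBN ⇒ A = (1/4, 1/12)
4. C lies on line BK with BC:CK = 3:2 ⇒ C = (3/5, -2/5)
line CA meets BN at U = (0, 3/7)
A = C + t·(U−C) with t = 7/12, so CA:AU = 7/12:5/12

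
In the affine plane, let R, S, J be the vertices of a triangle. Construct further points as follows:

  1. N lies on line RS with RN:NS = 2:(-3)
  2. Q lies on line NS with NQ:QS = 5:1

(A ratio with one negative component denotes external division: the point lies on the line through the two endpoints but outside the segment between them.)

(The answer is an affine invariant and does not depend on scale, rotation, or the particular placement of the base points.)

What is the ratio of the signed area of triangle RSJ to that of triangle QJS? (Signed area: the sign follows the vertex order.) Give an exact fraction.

[RSJ]:[QJS] = -2

Assign R = (0, 0), S = (1, 0), J = (0, 1) — the answer is frame-independent, so this choice is without loss of generality.
1. N lies on line RS with RN:NS = 2:(-3) ⇒ N = (-2, 0)
2. Q lies on line NS with NQ:QS = 5:1 ⇒ Q = (1/2, 0)
2·[RSJ] = 1, 2·[QJS] = -1/2
[RSJ]:[QJS] = 1:-1/2 = -2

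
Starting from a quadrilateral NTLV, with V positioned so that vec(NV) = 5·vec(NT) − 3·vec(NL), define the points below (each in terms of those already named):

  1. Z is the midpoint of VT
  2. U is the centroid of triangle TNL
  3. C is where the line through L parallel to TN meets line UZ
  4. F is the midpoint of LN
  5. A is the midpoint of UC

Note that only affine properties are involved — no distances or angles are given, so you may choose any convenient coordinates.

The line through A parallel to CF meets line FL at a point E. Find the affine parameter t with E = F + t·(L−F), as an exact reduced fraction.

Assign N = (0, 0), T = (1, 0), L = (0, 1), V = (5, -3) — the answer is frame-independent, so this choice is without loss of generality.
1. Z is the midpoint of VT ⇒ Z = (3, -3/2)
2. U is the centroid of triangle TNL ⇒ U = (1/3, 1/3)
3. C is where the line through L parallel to TN meets line UZ ⇒ C = (-7/11, 1)
4. F is the midpoint of LN ⇒ F = (0, 1/2)
5. A is the midpoint of UC ⇒ A = (-5/33, 2/3)
through A parallel to CF: direction (7/11, -1/2); meets FL at E = (0, 23/42)
E = F + t·(L−F) with t = 2/21

t = 2/21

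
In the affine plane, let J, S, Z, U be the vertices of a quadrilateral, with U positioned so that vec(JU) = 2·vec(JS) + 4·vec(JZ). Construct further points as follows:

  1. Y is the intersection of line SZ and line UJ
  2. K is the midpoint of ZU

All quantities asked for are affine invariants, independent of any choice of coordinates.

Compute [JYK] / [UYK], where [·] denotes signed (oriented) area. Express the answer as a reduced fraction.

[JYK]:[UYK] = -1/5

Set J = (0, 0), S = (1, 0), Z = (0, 1), U = (2, 4); any affine frame gives the same invariant.
1. Y is the intersection of line SZ and line UJ ⇒ Y = (1/3, 2/3)
2. K is the midpoint of ZU ⇒ K = (1, 5/2)
2·[JYK] = 1/6, 2·[UYK] = -5/6
[JYK]:[UYK] = 1/6:-5/6 = -1/5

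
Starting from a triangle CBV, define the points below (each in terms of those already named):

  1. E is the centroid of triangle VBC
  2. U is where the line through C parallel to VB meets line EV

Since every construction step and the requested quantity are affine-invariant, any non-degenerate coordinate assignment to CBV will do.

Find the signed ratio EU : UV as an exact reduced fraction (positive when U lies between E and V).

Choose coordinates C = (0, 0), B = (1, 0), V = (0, 1).
1. E is the centroid of triangle VBC ⇒ E = (1/3, 1/3)
2. U is where the line through C parallel to VB meets line EV ⇒ U = (1, -1)
U = E + t·(V−E) with t = -2, so EU:UV = t:(1−t) = -2:3

EU:UV = -2/3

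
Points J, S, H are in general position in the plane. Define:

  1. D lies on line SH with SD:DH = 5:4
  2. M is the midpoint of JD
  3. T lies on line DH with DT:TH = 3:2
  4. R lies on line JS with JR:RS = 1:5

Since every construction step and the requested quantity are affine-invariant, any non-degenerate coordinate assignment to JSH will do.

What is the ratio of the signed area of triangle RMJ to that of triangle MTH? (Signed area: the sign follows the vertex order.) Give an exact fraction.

Set J = (0, 0), S = (1, 0), H = (0, 1); any affine frame gives the same invariant.
1. D lies on line SH with SD:DH = 5:4 ⇒ D = (4/9, 5/9)
2. M is the midpoint of JD ⇒ M = (2/9, 5/18)
3. T lies on line DH with DT:TH = 3:2 ⇒ T = (8/45, 37/45)
4. R lies on line JS with JR:RS = 1:5 ⇒ R = (1/6, 0)
2·[RMJ] = 5/108, 2·[MTH] = 4/45
[RMJ]:[MTH] = 5/108:4/45 = 25/48

[RMJ]:[MTH] = 25/48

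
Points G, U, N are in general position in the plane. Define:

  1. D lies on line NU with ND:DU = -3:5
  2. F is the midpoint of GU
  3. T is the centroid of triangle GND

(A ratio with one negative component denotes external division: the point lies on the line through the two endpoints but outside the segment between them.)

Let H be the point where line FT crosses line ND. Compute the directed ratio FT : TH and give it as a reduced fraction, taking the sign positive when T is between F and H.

FT:TH = 1/2

Choose coordinates G = (0, 0), U = (1, 0), N = (0, 1).
1. D lies on line NU with ND:DU = -3:5 ⇒ D = (-3/2, 5/2)
2. F is the midpoint of GU ⇒ F = (1/2, 0)
3. T is the centroid of triangle GND ⇒ T = (-1/2, 7/6)
line FT meets ND at H = (-5/2, 7/2)
T = F + t·(H−F) with t = 1/3, so FT:TH = 1/3:2/3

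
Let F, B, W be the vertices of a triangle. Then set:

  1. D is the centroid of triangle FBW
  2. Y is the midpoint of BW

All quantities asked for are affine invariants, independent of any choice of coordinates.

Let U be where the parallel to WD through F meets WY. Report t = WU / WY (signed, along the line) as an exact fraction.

t = -2

Set F = (0, 0), B = (1, 0), W = (0, 1); any affine frame gives the same invariant.
1. D is the centroid of triangle FBW ⇒ D = (1/3, 1/3)
2. Y is the midpoint of BW ⇒ Y = (1/2, 1/2)
through F parallel to WD: direction (1/3, -2/3); meets WY at U = (-1, 2)
U = W + t·(Y−W) with t = -2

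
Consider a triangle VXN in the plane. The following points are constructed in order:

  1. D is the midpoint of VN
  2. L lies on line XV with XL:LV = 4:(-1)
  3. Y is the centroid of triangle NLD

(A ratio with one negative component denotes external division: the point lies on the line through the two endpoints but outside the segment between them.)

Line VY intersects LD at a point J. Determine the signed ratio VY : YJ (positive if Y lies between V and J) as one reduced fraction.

VY:YJ = -4

Choose coordinates V = (0, 0), X = (1, 0), N = (0, 1).
1. D is the midpoint of VN ⇒ D = (0, 1/2)
2. L lies on line XV with XL:LV = 4:(-1) ⇒ L = (-1/3, 0)
3. Y is the centroid of triangle NLD ⇒ Y = (-1/9, 1/2)
line VY meets LD at J = (-1/12, 3/8)
Y = V + t·(J−V) with t = 4/3, so VY:YJ = 4/3:-1/3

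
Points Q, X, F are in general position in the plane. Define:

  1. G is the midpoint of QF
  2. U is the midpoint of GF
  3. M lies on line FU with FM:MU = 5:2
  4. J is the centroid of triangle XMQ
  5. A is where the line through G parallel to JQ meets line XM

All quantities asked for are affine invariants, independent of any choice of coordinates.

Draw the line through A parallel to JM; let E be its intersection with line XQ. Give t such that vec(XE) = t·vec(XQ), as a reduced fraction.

Choose coordinates Q = (0, 0), X = (1, 0), F = (0, 1).
1. G is the midpoint of QF ⇒ G = (0, 1/2)
2. U is the midpoint of GF ⇒ U = (0, 3/4)
3. M lies on line FU with FM:MU = 5:2 ⇒ M = (0, 23/28)
4. J is the centroid of triangle XMQ ⇒ J = (1/3, 23/84)
5. A is where the line through G parallel to JQ meets line XM ⇒ A = (9/46, 37/56)
through A parallel to JM: direction (-1/3, 23/42); meets XQ at E = (55/92, 0)
E = X + t·(Q−X) with t = 37/92

t = 37/92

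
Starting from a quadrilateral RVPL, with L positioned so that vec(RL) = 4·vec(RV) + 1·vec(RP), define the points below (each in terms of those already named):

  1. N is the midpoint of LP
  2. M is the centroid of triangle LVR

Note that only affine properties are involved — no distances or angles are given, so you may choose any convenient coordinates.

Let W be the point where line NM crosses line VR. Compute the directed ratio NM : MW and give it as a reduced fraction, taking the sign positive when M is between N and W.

Choose coordinates R = (0, 0), V = (1, 0), P = (0, 1), L = (4, 1).
1. N is the midpoint of LP ⇒ N = (2, 1)
2. M is the centroid of triangle LVR ⇒ M = (5/3, 1/3)
line NM meets VR at W = (3/2, 0)
M = N + t·(W−N) with t = 2/3, so NM:MW = 2/3:1/3

NM:MW = 2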